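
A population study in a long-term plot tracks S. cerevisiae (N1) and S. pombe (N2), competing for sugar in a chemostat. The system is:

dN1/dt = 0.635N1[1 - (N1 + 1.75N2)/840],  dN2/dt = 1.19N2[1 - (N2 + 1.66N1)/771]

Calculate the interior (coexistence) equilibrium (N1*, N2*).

Setting both brackets to zero gives the nullclines N1 + 1.75N2 = 840 and 1.66N1 + N2 = 771.
Substituting N2 = 771 - 1.66N1 into the first: N1(1 - 1.75·1.66) = 840 - 1.75·771.
So N1* = -509/-1.9 = 267, and then N2* = 771 - 1.66·267 = 327.

N1* ≈ 267, N2* ≈ 327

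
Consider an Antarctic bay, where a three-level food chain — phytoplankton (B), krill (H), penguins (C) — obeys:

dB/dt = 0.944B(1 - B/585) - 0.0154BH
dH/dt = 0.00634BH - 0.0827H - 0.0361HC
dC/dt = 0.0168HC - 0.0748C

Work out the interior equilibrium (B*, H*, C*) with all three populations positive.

From dC/dt = 0: 0.0168H* = 0.0748, so H* = 4.45.
From dB/dt = 0: 0.944(1 - B*/585) = 0.0154·4.45, giving B* = 585·(1 - 0.0726) = 543.
From dH/dt = 0: 0.00634·543 - 0.0827 = 0.0361C*, so C* = 3.36/0.0361 = 93.

B* ≈ 543, H* ≈ 4.45, C* ≈ 93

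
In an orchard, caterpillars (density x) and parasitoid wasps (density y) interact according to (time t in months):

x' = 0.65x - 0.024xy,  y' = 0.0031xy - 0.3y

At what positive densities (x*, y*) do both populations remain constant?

Set dy/dt = 0 with y > 0: 0.0031x - 0.3 = 0, so x* = 0.3/0.0031 = 96.8.
Set dx/dt = 0 with x > 0: 0.65 - 0.024y = 0, so y* = 0.65/0.024 = 27.1.

x* ≈ 96.8, y* ≈ 27.1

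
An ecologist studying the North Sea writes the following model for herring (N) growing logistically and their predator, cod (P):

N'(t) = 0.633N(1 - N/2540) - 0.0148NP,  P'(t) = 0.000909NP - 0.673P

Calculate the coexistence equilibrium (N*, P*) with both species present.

N* ≈ 740, P* ≈ 30.3

From dP/dt = 0 with P > 0: 0.000909N* = 0.673, so N* = 740.
Substitute into dN/dt = 0: 0.633(1 - 740/2540) = 0.0148P*.
The bracket is 0.709, giving P* = 0.448/0.0148 = 30.3.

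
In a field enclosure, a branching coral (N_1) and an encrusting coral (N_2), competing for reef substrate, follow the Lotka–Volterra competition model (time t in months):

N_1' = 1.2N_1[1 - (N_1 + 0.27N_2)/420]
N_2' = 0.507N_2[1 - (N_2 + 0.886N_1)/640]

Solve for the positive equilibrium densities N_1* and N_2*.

N_1* ≈ 325, N_2* ≈ 352

Setting both brackets to zero gives the nullclines N_1 + 0.27N_2 = 420 and 0.886N_1 + N_2 = 640.
Substituting N_2 = 640 - 0.886N_1 into the first: N_1(1 - 0.27·0.886) = 420 - 0.27·640.
So N_1* = 247/0.761 = 325, and then N_2* = 640 - 0.886·325 = 352.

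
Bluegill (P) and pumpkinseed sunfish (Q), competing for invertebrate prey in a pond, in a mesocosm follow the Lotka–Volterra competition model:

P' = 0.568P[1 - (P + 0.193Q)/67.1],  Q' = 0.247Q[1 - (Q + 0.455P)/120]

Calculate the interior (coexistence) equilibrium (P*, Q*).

P* ≈ 48.2, Q* ≈ 98.1

Setting both brackets to zero gives the nullclines P + 0.193Q = 67.1 and 0.455P + Q = 120.
Substituting Q = 120 - 0.455P into the first: P(1 - 0.193·0.455) = 67.1 - 0.193·120.
So P* = 43.9/0.912 = 48.2, and then Q* = 120 - 0.455·48.2 = 98.1.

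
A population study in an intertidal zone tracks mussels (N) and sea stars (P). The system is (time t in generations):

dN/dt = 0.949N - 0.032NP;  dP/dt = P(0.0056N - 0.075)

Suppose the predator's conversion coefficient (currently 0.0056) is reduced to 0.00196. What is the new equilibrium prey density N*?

At the interior fixed point, setting dP/dt = 0 with P > 0 fixes N* = (predator death rate)/(NP coefficient) — independent of the other coefficients.
With the change, N* = 0.075/0.00196 = 38.3; it rises from 13.4.

N* ≈ 38.3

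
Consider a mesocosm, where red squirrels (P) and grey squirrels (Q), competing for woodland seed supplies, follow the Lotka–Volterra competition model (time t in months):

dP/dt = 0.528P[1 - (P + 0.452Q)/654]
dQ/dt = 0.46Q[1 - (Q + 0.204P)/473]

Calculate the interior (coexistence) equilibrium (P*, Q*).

P* ≈ 485, Q* ≈ 374

Setting both brackets to zero gives the nullclines P + 0.452Q = 654 and 0.204P + Q = 473.
Substituting Q = 473 - 0.204P into the first: P(1 - 0.452·0.204) = 654 - 0.452·473.
So P* = 440/0.908 = 485, and then Q* = 473 - 0.204·485 = 374.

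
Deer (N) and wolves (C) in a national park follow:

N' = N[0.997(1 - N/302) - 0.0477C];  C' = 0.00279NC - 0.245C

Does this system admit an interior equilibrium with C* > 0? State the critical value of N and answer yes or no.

Threshold N = 87.8; K > 87.8, so yes, the predator persists.

The predator equation gives dC/dt > 0 only when N > 0.245/0.00279 = 87.8.
Without the predator, N → K = 302. Since 302 > 87.8, the predator can invade and persist.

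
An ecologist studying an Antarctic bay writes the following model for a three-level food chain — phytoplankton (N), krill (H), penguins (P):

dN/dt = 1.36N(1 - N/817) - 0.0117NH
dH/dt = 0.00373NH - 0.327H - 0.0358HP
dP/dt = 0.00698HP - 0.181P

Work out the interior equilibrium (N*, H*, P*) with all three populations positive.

N* ≈ 635, H* ≈ 25.9, P* ≈ 57

From dP/dt = 0: 0.00698H* = 0.181, so H* = 25.9.
From dN/dt = 0: 1.36(1 - N*/817) = 0.0117·25.9, giving N* = 817·(1 - 0.223) = 635.
From dH/dt = 0: 0.00373·635 - 0.327 = 0.0358P*, so P* = 2.04/0.0358 = 57.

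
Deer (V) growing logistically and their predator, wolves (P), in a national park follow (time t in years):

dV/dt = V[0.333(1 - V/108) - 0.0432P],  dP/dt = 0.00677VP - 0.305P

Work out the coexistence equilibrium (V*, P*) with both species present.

From dP/dt = 0 with P > 0: 0.00677V* = 0.305, so V* = 45.1.
Substitute into dV/dt = 0: 0.333(1 - 45.1/108) = 0.0432P*.
The bracket is 0.583, giving P* = 0.194/0.0432 = 4.49.

V* ≈ 45.1, P* ≈ 4.49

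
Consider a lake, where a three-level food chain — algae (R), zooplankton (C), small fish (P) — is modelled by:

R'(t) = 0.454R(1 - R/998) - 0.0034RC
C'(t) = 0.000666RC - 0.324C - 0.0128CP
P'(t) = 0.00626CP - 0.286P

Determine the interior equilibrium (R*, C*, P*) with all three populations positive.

From dP/dt = 0: 0.00626C* = 0.286, so C* = 45.7.
From dR/dt = 0: 0.454(1 - R*/998) = 0.0034·45.7, giving R* = 998·(1 - 0.342) = 657.
From dC/dt = 0: 0.000666·657 - 0.324 = 0.0128P*, so P* = 0.113/0.0128 = 8.85.

R* ≈ 657, C* ≈ 45.7, P* ≈ 8.85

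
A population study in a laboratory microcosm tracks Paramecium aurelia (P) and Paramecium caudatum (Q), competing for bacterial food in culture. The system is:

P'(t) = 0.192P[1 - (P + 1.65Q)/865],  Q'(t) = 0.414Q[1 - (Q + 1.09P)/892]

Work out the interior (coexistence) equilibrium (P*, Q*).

Setting both brackets to zero gives the nullclines P + 1.65Q = 865 and 1.09P + Q = 892.
Substituting Q = 892 - 1.09P into the first: P(1 - 1.65·1.09) = 865 - 1.65·892.
So P* = -607/-0.798 = 760, and then Q* = 892 - 1.09·760 = 63.7.

P* ≈ 760, Q* ≈ 63.7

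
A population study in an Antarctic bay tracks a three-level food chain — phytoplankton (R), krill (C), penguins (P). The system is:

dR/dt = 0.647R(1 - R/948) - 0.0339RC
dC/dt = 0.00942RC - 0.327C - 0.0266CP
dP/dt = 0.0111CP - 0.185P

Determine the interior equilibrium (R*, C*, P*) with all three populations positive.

R* ≈ 120, C* ≈ 16.7, P* ≈ 30.3

From dP/dt = 0: 0.0111C* = 0.185, so C* = 16.7.
From dR/dt = 0: 0.647(1 - R*/948) = 0.0339·16.7, giving R* = 948·(1 - 0.873) = 120.
From dC/dt = 0: 0.00942·120 - 0.327 = 0.0266P*, so P* = 0.805/0.0266 = 30.3.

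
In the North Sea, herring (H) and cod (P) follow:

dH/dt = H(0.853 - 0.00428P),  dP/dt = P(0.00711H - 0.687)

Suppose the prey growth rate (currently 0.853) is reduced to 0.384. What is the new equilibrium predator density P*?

At the interior fixed point, setting dH/dt = 0 with H > 0 fixes P* = (prey growth rate)/(HP coefficient) — independent of the other coefficients.
With the change, P* = 0.384/0.00428 = 89.7; it falls from 199.

P* ≈ 89.7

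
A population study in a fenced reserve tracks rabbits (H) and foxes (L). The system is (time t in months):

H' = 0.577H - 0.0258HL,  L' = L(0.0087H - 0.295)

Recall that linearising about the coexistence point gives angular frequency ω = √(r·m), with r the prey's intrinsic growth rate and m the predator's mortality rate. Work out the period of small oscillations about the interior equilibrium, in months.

T ≈ 15.2 months

Here r = 0.577 and m = 0.295, so r·m = 0.17.
ω = √0.17 = 0.413 per month, hence T = 2π/ω ≈ 15.2 months.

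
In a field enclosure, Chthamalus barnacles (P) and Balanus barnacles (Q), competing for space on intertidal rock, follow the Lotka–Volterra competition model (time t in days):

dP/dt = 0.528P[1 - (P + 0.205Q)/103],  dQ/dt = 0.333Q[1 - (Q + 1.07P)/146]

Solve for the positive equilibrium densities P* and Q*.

P* ≈ 93.6, Q* ≈ 45.8

Setting both brackets to zero gives the nullclines P + 0.205Q = 103 and 1.07P + Q = 146.
Substituting Q = 146 - 1.07P into the first: P(1 - 0.205·1.07) = 103 - 0.205·146.
So P* = 73.1/0.781 = 93.6, and then Q* = 146 - 1.07·93.6 = 45.8.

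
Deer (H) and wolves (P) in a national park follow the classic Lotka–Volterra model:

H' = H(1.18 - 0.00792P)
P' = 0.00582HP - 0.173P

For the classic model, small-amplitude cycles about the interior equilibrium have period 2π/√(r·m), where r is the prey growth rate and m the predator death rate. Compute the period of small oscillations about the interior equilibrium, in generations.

T ≈ 13.9 generations

Here r = 1.18 and m = 0.173, so r·m = 0.204.
ω = √0.204 = 0.452 per generation, hence T = 2π/ω ≈ 13.9 generations.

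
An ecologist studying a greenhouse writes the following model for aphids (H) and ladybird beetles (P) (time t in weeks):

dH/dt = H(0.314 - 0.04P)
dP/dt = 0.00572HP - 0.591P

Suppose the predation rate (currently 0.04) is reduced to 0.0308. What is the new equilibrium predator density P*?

P* ≈ 10.2

At the interior fixed point, setting dH/dt = 0 with H > 0 fixes P* = (prey growth rate)/(HP coefficient) — independent of the other coefficients.
With the change, P* = 0.314/0.0308 = 10.2; it rises from 7.85.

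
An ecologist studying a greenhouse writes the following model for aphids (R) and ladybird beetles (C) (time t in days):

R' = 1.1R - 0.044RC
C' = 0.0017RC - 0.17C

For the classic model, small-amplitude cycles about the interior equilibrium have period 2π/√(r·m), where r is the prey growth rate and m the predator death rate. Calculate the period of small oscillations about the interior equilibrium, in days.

Here r = 1.1 and m = 0.17, so r·m = 0.187.
ω = √0.187 = 0.432 per day, hence T = 2π/ω ≈ 14.5 days.

T ≈ 14.5 days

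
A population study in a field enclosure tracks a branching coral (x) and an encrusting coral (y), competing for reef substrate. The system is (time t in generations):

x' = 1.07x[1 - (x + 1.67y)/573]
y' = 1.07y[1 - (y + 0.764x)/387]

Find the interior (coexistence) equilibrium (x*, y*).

Setting both brackets to zero gives the nullclines x + 1.67y = 573 and 0.764x + y = 387.
Substituting y = 387 - 0.764x into the first: x(1 - 1.67·0.764) = 573 - 1.67·387.
So x* = -73.3/-0.276 = 266, and then y* = 387 - 0.764·266 = 184.

x* ≈ 266, y* ≈ 184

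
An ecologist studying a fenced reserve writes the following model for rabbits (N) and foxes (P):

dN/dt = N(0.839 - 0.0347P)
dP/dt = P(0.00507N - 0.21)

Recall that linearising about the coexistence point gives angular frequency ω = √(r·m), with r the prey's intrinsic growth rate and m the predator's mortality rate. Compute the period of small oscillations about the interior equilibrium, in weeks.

Here r = 0.839 and m = 0.21, so r·m = 0.176.
ω = √0.176 = 0.42 per week, hence T = 2π/ω ≈ 15 weeks.

T ≈ 15 weeks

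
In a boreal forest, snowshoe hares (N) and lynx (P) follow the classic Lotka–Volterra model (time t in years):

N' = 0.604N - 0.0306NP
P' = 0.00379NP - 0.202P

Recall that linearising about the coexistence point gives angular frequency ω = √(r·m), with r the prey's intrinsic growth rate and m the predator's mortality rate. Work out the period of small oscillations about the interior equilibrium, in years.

T ≈ 18 years

Here r = 0.604 and m = 0.202, so r·m = 0.122.
ω = √0.122 = 0.349 per year, hence T = 2π/ω ≈ 18 years.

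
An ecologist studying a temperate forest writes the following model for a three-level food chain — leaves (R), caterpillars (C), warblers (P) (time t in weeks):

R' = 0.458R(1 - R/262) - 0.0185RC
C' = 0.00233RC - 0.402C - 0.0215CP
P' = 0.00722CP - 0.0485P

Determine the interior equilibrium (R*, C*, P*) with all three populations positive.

R* ≈ 191, C* ≈ 6.72, P* ≈ 1.99

From dP/dt = 0: 0.00722C* = 0.0485, so C* = 6.72.
From dR/dt = 0: 0.458(1 - R*/262) = 0.0185·6.72, giving R* = 262·(1 - 0.271) = 191.
From dC/dt = 0: 0.00233·191 - 0.402 = 0.0215P*, so P* = 0.0428/0.0215 = 1.99.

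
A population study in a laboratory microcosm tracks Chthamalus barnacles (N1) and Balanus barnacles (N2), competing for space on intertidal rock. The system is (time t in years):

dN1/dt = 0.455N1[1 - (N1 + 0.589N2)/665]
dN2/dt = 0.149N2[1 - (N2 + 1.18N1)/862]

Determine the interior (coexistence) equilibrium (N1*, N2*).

N1* ≈ 516, N2* ≈ 253

Setting both brackets to zero gives the nullclines N1 + 0.589N2 = 665 and 1.18N1 + N2 = 862.
Substituting N2 = 862 - 1.18N1 into the first: N1(1 - 0.589·1.18) = 665 - 0.589·862.
So N1* = 157/0.305 = 516, and then N2* = 862 - 1.18·516 = 253.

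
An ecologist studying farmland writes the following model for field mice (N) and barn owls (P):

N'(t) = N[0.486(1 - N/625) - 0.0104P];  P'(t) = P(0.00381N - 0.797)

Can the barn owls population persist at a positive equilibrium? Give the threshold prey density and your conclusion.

Threshold N = 209; K > 209, so yes, the predator persists.

The predator equation gives dP/dt > 0 only when N > 0.797/0.00381 = 209.
Without the predator, N → K = 625. Since 625 > 209, the predator can invade and persist.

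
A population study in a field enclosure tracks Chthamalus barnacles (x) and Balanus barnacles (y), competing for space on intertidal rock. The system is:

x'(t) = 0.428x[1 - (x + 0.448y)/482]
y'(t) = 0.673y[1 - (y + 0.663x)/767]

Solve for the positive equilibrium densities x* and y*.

Setting both brackets to zero gives the nullclines x + 0.448y = 482 and 0.663x + y = 767.
Substituting y = 767 - 0.663x into the first: x(1 - 0.448·0.663) = 482 - 0.448·767.
So x* = 138/0.703 = 197, and then y* = 767 - 0.663·197 = 636.

x* ≈ 197, y* ≈ 636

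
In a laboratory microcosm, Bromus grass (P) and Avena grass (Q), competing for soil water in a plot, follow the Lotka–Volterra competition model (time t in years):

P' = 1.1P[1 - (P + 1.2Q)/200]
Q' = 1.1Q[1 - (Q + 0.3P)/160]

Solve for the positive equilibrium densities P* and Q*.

Setting both brackets to zero gives the nullclines P + 1.2Q = 200 and 0.3P + Q = 160.
Substituting Q = 160 - 0.3P into the first: P(1 - 1.2·0.3) = 200 - 1.2·160.
So P* = 8/0.64 = 12.5, and then Q* = 160 - 0.3·12.5 = 156.

P* ≈ 12.5, Q* ≈ 156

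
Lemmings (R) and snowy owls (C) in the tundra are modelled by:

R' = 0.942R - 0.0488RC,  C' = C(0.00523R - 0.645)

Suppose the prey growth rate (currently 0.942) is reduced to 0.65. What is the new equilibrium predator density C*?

C* ≈ 13.3

At the interior fixed point, setting dR/dt = 0 with R > 0 fixes C* = (prey growth rate)/(RC coefficient) — independent of the other coefficients.
With the change, C* = 0.65/0.0488 = 13.3; it falls from 19.3.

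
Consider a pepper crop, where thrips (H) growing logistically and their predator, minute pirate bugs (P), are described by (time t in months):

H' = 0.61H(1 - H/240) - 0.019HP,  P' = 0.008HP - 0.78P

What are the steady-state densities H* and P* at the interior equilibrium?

H* ≈ 97.5, P* ≈ 19.1

From dP/dt = 0 with P > 0: 0.008H* = 0.78, so H* = 97.5.
Substitute into dH/dt = 0: 0.61(1 - 97.5/240) = 0.019P*.
The bracket is 0.594, giving P* = 0.362/0.019 = 19.1.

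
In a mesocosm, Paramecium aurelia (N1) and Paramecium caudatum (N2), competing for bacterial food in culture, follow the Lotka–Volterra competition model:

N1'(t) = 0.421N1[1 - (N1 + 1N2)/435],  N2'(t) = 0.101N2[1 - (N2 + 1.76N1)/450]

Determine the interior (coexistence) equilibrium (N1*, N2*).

Setting both brackets to zero gives the nullclines N1 + 1N2 = 435 and 1.76N1 + N2 = 450.
Substituting N2 = 450 - 1.76N1 into the first: N1(1 - 1·1.76) = 435 - 1·450.
So N1* = -15/-0.76 = 19.7, and then N2* = 450 - 1.76·19.7 = 415.

N1* ≈ 19.7, N2* ≈ 415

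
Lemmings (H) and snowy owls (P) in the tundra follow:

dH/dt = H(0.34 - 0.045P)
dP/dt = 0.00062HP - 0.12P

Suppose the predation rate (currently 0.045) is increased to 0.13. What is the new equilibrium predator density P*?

At the interior fixed point, setting dH/dt = 0 with H > 0 fixes P* = (prey growth rate)/(HP coefficient) — independent of the other coefficients.
With the change, P* = 0.34/0.13 = 2.62; it falls from 7.56.

P* ≈ 2.62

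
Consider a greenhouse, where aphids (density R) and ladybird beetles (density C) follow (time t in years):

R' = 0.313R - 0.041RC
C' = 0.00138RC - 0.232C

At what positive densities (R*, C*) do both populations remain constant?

R* ≈ 168, C* ≈ 7.63

Set dC/dt = 0 with C > 0: 0.00138R - 0.232 = 0, so R* = 0.232/0.00138 = 168.
Set dR/dt = 0 with R > 0: 0.313 - 0.041C = 0, so C* = 0.313/0.041 = 7.63.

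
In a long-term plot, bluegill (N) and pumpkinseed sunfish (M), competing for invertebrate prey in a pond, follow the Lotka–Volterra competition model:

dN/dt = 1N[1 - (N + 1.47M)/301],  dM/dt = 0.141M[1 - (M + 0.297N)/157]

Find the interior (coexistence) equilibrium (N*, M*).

N* ≈ 125, M* ≈ 120

Setting both brackets to zero gives the nullclines N + 1.47M = 301 and 0.297N + M = 157.
Substituting M = 157 - 0.297N into the first: N(1 - 1.47·0.297) = 301 - 1.47·157.
So N* = 70.2/0.563 = 125, and then M* = 157 - 0.297·125 = 120.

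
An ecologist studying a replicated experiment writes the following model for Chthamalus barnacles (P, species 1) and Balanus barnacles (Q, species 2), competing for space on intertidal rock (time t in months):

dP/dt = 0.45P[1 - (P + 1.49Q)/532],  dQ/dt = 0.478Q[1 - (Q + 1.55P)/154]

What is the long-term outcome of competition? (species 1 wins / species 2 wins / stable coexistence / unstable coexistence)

Compare the nullcline intercepts: K1/α12 = 532/1.49 = 357 > K2 = 154; K2/α21 = 154/1.55 = 99.4 < K1 = 532.
Since the inequalities point opposite ways, species 1 can invade but species 2 cannot.

species 1 excludes species 2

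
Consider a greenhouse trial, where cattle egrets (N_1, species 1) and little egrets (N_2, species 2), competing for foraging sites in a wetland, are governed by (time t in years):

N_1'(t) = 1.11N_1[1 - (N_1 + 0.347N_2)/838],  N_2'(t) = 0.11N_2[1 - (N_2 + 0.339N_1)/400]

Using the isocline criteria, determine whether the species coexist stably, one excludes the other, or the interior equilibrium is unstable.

stable coexistence

Compare the nullcline intercepts: K1/α12 = 838/0.347 = 2410 > K2 = 400; K2/α21 = 400/0.339 = 1180 > K1 = 838.
Since both inequalities hold, each species can invade when rare, so the interior equilibrium is stable.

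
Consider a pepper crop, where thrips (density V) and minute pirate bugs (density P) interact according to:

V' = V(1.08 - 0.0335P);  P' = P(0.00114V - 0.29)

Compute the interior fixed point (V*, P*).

Set dP/dt = 0 with P > 0: 0.00114V - 0.29 = 0, so V* = 0.29/0.00114 = 254.
Set dV/dt = 0 with V > 0: 1.08 - 0.0335P = 0, so P* = 1.08/0.0335 = 32.2.

V* ≈ 254, P* ≈ 32.2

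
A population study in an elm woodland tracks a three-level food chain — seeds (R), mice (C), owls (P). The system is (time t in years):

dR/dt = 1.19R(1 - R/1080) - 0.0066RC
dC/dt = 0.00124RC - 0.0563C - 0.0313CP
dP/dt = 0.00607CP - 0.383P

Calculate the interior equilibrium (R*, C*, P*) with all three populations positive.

From dP/dt = 0: 0.00607C* = 0.383, so C* = 63.1.
From dR/dt = 0: 1.19(1 - R*/1080) = 0.0066·63.1, giving R* = 1080·(1 - 0.35) = 702.
From dC/dt = 0: 0.00124·702 - 0.0563 = 0.0313P*, so P* = 0.814/0.0313 = 26.

R* ≈ 702, C* ≈ 63.1, P* ≈ 26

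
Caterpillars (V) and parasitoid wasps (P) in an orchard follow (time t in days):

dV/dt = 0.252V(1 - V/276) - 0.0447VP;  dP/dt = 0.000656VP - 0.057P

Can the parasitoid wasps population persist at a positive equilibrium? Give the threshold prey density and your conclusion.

The predator equation gives dP/dt > 0 only when V > 0.057/0.000656 = 86.9.
Without the predator, V → K = 276. Since 276 > 86.9, the predator can invade and persist.

Threshold V = 86.9; K > 86.9, so yes, the predator persists.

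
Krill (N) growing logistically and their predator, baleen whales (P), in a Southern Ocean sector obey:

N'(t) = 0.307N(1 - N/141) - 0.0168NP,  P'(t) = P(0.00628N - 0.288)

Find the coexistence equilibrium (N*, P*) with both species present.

N* ≈ 45.9, P* ≈ 12.3

From dP/dt = 0 with P > 0: 0.00628N* = 0.288, so N* = 45.9.
Substitute into dN/dt = 0: 0.307(1 - 45.9/141) = 0.0168P*.
The bracket is 0.675, giving P* = 0.207/0.0168 = 12.3.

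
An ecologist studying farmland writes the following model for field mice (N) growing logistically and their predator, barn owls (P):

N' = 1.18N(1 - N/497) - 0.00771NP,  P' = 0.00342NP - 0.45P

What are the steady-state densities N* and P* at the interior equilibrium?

N* ≈ 132, P* ≈ 113

From dP/dt = 0 with P > 0: 0.00342N* = 0.45, so N* = 132.
Substitute into dN/dt = 0: 1.18(1 - 132/497) = 0.00771P*.
The bracket is 0.735, giving P* = 0.868/0.00771 = 113.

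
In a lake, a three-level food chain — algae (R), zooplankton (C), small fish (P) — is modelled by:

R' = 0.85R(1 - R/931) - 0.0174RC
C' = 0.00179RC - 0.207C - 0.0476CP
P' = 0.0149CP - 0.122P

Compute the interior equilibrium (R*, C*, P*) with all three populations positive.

From dP/dt = 0: 0.0149C* = 0.122, so C* = 8.19.
From dR/dt = 0: 0.85(1 - R*/931) = 0.0174·8.19, giving R* = 931·(1 - 0.168) = 775.
From dC/dt = 0: 0.00179·775 - 0.207 = 0.0476P*, so P* = 1.18/0.0476 = 24.8.

R* ≈ 775, C* ≈ 8.19, P* ≈ 24.8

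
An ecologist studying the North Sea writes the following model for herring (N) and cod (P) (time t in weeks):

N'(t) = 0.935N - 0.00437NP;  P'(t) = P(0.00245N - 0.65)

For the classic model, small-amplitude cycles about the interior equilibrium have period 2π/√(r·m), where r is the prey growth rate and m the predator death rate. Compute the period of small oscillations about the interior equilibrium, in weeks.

T ≈ 8.06 weeks

Here r = 0.935 and m = 0.65, so r·m = 0.608.
ω = √0.608 = 0.78 per week, hence T = 2π/ω ≈ 8.06 weeks.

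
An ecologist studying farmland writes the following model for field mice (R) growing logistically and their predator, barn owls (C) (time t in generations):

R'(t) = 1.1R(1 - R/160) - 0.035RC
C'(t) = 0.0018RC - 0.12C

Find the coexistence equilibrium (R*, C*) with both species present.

From dC/dt = 0 with C > 0: 0.0018R* = 0.12, so R* = 66.7.
Substitute into dR/dt = 0: 1.1(1 - 66.7/160) = 0.035C*.
The bracket is 0.583, giving C* = 0.642/0.035 = 18.3.

R* ≈ 66.7, C* ≈ 18.3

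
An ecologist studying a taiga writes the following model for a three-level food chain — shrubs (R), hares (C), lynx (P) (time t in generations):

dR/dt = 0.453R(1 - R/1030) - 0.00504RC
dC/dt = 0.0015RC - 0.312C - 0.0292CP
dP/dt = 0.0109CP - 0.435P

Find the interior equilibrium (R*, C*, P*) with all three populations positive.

From dP/dt = 0: 0.0109C* = 0.435, so C* = 39.9.
From dR/dt = 0: 0.453(1 - R*/1030) = 0.00504·39.9, giving R* = 1030·(1 - 0.444) = 573.
From dC/dt = 0: 0.0015·573 - 0.312 = 0.0292P*, so P* = 0.547/0.0292 = 18.7.

R* ≈ 573, C* ≈ 39.9, P* ≈ 18.7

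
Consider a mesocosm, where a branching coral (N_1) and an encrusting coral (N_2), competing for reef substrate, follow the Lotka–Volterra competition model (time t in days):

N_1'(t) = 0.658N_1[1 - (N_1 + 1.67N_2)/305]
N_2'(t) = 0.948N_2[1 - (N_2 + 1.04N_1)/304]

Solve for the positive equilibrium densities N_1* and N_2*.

N_1* ≈ 275, N_2* ≈ 17.9

Setting both brackets to zero gives the nullclines N_1 + 1.67N_2 = 305 and 1.04N_1 + N_2 = 304.
Substituting N_2 = 304 - 1.04N_1 into the first: N_1(1 - 1.67·1.04) = 305 - 1.67·304.
So N_1* = -203/-0.737 = 275, and then N_2* = 304 - 1.04·275 = 17.9.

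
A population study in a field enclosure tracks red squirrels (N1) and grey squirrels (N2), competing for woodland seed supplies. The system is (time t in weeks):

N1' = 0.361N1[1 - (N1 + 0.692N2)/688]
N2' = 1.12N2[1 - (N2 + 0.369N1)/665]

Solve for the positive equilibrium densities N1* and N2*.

N1* ≈ 306, N2* ≈ 552

Setting both brackets to zero gives the nullclines N1 + 0.692N2 = 688 and 0.369N1 + N2 = 665.
Substituting N2 = 665 - 0.369N1 into the first: N1(1 - 0.692·0.369) = 688 - 0.692·665.
So N1* = 228/0.745 = 306, and then N2* = 665 - 0.369·306 = 552.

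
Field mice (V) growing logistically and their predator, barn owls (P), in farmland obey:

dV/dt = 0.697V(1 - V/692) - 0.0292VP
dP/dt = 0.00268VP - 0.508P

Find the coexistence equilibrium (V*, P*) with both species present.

V* ≈ 190, P* ≈ 17.3

From dP/dt = 0 with P > 0: 0.00268V* = 0.508, so V* = 190.
Substitute into dV/dt = 0: 0.697(1 - 190/692) = 0.0292P*.
The bracket is 0.726, giving P* = 0.506/0.0292 = 17.3.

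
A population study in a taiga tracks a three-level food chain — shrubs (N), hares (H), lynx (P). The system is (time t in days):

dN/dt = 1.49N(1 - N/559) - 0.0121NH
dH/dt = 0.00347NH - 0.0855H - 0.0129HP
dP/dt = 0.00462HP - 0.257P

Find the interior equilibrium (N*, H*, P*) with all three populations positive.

N* ≈ 306, H* ≈ 55.6, P* ≈ 75.8

From dP/dt = 0: 0.00462H* = 0.257, so H* = 55.6.
From dN/dt = 0: 1.49(1 - N*/559) = 0.0121·55.6, giving N* = 559·(1 - 0.452) = 306.
From dH/dt = 0: 0.00347·306 - 0.0855 = 0.0129P*, so P* = 0.978/0.0129 = 75.8.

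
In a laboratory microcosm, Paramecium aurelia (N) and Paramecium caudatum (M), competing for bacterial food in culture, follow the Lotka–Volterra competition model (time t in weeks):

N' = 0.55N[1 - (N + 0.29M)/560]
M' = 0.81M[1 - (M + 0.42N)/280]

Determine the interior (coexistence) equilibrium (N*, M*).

Setting both brackets to zero gives the nullclines N + 0.29M = 560 and 0.42N + M = 280.
Substituting M = 280 - 0.42N into the first: N(1 - 0.29·0.42) = 560 - 0.29·280.
So N* = 479/0.878 = 545, and then M* = 280 - 0.42·545 = 51.

N* ≈ 545, M* ≈ 51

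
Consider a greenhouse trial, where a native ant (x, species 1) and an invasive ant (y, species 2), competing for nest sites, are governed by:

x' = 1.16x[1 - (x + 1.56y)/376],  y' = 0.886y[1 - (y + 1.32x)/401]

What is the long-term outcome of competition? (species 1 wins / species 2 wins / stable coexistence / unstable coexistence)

unstable coexistence (outcome depends on initial conditions)

Compare the nullcline intercepts: K1/α12 = 376/1.56 = 241 < K2 = 401; K2/α21 = 401/1.32 = 304 < K1 = 376.
Since both are reversed, neither can invade when rare; the interior point is a saddle.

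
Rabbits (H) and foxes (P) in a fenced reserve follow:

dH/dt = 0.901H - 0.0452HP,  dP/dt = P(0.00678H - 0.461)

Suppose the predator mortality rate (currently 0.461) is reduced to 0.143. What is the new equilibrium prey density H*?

At the interior fixed point, setting dP/dt = 0 with P > 0 fixes H* = (predator death rate)/(HP coefficient) — independent of the other coefficients.
With the change, H* = 0.143/0.00678 = 21.1; it falls from 68.

H* ≈ 21.1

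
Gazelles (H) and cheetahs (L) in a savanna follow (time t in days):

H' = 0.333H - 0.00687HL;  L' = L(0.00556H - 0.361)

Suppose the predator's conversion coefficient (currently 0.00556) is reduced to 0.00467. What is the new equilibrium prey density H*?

At the interior fixed point, setting dL/dt = 0 with L > 0 fixes H* = (predator death rate)/(HL coefficient) — independent of the other coefficients.
With the change, H* = 0.361/0.00467 = 77.3; it rises from 64.9.

H* ≈ 77.3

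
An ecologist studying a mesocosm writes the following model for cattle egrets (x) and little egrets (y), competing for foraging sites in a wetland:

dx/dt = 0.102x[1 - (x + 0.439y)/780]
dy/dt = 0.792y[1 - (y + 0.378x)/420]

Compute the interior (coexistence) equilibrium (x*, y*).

Setting both brackets to zero gives the nullclines x + 0.439y = 780 and 0.378x + y = 420.
Substituting y = 420 - 0.378x into the first: x(1 - 0.439·0.378) = 780 - 0.439·420.
So x* = 596/0.834 = 714, and then y* = 420 - 0.378·714 = 150.

x* ≈ 714, y* ≈ 150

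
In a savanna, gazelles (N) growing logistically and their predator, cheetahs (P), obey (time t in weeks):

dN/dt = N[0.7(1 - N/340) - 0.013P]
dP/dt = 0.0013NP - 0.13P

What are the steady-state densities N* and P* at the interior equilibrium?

N* ≈ 100, P* ≈ 38

From dP/dt = 0 with P > 0: 0.0013N* = 0.13, so N* = 100.
Substitute into dN/dt = 0: 0.7(1 - 100/340) = 0.013P*.
The bracket is 0.706, giving P* = 0.494/0.013 = 38.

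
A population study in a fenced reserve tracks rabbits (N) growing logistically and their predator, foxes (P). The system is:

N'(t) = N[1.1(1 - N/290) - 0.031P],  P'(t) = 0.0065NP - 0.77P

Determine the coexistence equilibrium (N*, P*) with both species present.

From dP/dt = 0 with P > 0: 0.0065N* = 0.77, so N* = 118.
Substitute into dN/dt = 0: 1.1(1 - 118/290) = 0.031P*.
The bracket is 0.592, giving P* = 0.651/0.031 = 21.

N* ≈ 118, P* ≈ 21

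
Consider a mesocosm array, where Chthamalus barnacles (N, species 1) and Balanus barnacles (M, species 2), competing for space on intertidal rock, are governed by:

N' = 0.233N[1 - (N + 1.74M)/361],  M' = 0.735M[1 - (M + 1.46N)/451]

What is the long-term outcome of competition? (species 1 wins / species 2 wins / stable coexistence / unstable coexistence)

unstable coexistence (outcome depends on initial conditions)

Compare the nullcline intercepts: K1/α12 = 361/1.74 = 207 < K2 = 451; K2/α21 = 451/1.46 = 309 < K1 = 361.
Since both are reversed, neither can invade when rare; the interior point is a saddle.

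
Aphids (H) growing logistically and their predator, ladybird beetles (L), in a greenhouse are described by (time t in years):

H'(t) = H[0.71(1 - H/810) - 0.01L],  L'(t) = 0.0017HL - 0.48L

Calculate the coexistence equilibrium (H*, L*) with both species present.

H* ≈ 282, L* ≈ 46.3

From dL/dt = 0 with L > 0: 0.0017H* = 0.48, so H* = 282.
Substitute into dH/dt = 0: 0.71(1 - 282/810) = 0.01L*.
The bracket is 0.651, giving L* = 0.463/0.01 = 46.3.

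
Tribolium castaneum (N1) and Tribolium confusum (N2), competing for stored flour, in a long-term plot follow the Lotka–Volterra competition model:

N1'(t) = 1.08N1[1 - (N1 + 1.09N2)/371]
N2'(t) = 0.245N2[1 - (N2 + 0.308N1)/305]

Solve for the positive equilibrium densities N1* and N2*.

Setting both brackets to zero gives the nullclines N1 + 1.09N2 = 371 and 0.308N1 + N2 = 305.
Substituting N2 = 305 - 0.308N1 into the first: N1(1 - 1.09·0.308) = 371 - 1.09·305.
So N1* = 38.5/0.664 = 58, and then N2* = 305 - 0.308·58 = 287.

N1* ≈ 58, N2* ≈ 287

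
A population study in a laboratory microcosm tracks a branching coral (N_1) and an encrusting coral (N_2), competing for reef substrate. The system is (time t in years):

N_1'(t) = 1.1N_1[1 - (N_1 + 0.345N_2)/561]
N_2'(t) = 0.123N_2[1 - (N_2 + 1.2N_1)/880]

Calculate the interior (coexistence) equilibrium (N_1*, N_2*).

Setting both brackets to zero gives the nullclines N_1 + 0.345N_2 = 561 and 1.2N_1 + N_2 = 880.
Substituting N_2 = 880 - 1.2N_1 into the first: N_1(1 - 0.345·1.2) = 561 - 0.345·880.
So N_1* = 257/0.586 = 439, and then N_2* = 880 - 1.2·439 = 353.

N_1* ≈ 439, N_2* ≈ 353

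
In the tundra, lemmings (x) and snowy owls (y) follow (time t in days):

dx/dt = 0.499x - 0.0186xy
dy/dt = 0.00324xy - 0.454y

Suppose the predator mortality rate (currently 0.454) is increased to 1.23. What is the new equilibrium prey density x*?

x* ≈ 380

At the interior fixed point, setting dy/dt = 0 with y > 0 fixes x* = (predator death rate)/(xy coefficient) — independent of the other coefficients.
With the change, x* = 1.23/0.00324 = 380; it rises from 140.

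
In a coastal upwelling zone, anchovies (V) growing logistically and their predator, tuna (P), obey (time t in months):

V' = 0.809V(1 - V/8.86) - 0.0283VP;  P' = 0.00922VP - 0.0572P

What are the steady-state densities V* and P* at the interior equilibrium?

From dP/dt = 0 with P > 0: 0.00922V* = 0.0572, so V* = 6.2.
Substitute into dV/dt = 0: 0.809(1 - 6.2/8.86) = 0.0283P*.
The bracket is 0.3, giving P* = 0.243/0.0283 = 8.57.

V* ≈ 6.2, P* ≈ 8.57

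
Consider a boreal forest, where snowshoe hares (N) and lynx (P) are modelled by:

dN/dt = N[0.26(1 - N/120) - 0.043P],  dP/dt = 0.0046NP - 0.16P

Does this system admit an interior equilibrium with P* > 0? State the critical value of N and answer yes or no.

Threshold N = 34.8; K > 34.8, so yes, the predator persists.

The predator equation gives dP/dt > 0 only when N > 0.16/0.0046 = 34.8.
Without the predator, N → K = 120. Since 120 > 34.8, the predator can invade and persist.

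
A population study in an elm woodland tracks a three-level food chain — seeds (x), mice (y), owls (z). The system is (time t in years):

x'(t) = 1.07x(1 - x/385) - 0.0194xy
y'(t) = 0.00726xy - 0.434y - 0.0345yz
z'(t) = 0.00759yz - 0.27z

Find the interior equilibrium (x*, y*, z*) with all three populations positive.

x* ≈ 137, y* ≈ 35.6, z* ≈ 16.2

From dz/dt = 0: 0.00759y* = 0.27, so y* = 35.6.
From dx/dt = 0: 1.07(1 - x*/385) = 0.0194·35.6, giving x* = 385·(1 - 0.645) = 137.
From dy/dt = 0: 0.00726·137 - 0.434 = 0.0345z*, so z* = 0.558/0.0345 = 16.2.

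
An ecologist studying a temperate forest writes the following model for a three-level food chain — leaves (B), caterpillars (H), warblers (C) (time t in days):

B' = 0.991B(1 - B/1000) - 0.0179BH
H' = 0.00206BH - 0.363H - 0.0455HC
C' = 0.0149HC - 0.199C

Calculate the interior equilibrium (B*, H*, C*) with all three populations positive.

B* ≈ 759, H* ≈ 13.4, C* ≈ 26.4

From dC/dt = 0: 0.0149H* = 0.199, so H* = 13.4.
From dB/dt = 0: 0.991(1 - B*/1000) = 0.0179·13.4, giving B* = 1000·(1 - 0.241) = 759.
From dH/dt = 0: 0.00206·759 - 0.363 = 0.0455C*, so C* = 1.2/0.0455 = 26.4.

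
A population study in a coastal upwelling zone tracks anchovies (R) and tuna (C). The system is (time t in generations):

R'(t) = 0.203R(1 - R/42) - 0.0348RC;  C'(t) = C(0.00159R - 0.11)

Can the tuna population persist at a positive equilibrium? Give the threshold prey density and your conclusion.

Threshold R = 69.2; K < 69.2, so no, the predator goes extinct.

The predator equation gives dC/dt > 0 only when R > 0.11/0.00159 = 69.2.
Without the predator, R → K = 42. Since 42 < 69.2, the predator cannot invade.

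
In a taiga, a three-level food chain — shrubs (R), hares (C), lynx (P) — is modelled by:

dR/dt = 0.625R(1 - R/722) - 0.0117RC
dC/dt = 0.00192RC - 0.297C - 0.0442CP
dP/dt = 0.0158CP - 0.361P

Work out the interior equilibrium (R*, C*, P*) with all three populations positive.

R* ≈ 413, C* ≈ 22.8, P* ≈ 11.2

From dP/dt = 0: 0.0158C* = 0.361, so C* = 22.8.
From dR/dt = 0: 0.625(1 - R*/722) = 0.0117·22.8, giving R* = 722·(1 - 0.428) = 413.
From dC/dt = 0: 0.00192·413 - 0.297 = 0.0442P*, so P* = 0.496/0.0442 = 11.2.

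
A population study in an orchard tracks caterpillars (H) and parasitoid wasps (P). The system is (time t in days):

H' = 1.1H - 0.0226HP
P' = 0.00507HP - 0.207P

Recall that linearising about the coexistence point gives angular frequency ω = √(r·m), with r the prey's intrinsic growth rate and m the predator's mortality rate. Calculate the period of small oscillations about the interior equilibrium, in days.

Here r = 1.1 and m = 0.207, so r·m = 0.228.
ω = √0.228 = 0.477 per day, hence T = 2π/ω ≈ 13.2 days.

T ≈ 13.2 days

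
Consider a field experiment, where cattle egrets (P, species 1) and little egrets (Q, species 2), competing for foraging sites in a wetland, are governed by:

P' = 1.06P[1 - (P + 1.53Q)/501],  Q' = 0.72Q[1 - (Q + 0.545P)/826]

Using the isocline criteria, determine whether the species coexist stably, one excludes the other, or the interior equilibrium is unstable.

Compare the nullcline intercepts: K1/α12 = 501/1.53 = 327 < K2 = 826; K2/α21 = 826/0.545 = 1520 > K1 = 501.
Since the inequalities point opposite ways, species 2 can invade but species 1 cannot.

species 2 excludes species 1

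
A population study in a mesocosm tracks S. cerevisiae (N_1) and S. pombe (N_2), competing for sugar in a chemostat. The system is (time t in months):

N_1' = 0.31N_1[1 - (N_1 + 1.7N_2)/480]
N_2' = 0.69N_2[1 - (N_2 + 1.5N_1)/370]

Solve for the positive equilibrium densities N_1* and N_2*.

N_1* ≈ 96.1, N_2* ≈ 226

Setting both brackets to zero gives the nullclines N_1 + 1.7N_2 = 480 and 1.5N_1 + N_2 = 370.
Substituting N_2 = 370 - 1.5N_1 into the first: N_1(1 - 1.7·1.5) = 480 - 1.7·370.
So N_1* = -149/-1.55 = 96.1, and then N_2* = 370 - 1.5·96.1 = 226.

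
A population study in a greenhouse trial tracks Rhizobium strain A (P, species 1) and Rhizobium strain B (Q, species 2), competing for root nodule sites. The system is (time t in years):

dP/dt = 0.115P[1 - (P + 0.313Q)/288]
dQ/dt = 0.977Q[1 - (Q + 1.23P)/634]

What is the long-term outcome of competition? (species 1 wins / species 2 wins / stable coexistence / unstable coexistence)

stable coexistence

Compare the nullcline intercepts: K1/α12 = 288/0.313 = 920 > K2 = 634; K2/α21 = 634/1.23 = 515 > K1 = 288.
Since both inequalities hold, each species can invade when rare, so the interior equilibrium is stable.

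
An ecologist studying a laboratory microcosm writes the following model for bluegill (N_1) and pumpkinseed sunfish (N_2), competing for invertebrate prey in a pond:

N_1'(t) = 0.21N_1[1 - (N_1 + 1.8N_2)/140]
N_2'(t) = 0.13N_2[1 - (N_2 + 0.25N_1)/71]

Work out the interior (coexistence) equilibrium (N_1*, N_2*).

N_1* ≈ 22.2, N_2* ≈ 65.5

Setting both brackets to zero gives the nullclines N_1 + 1.8N_2 = 140 and 0.25N_1 + N_2 = 71.
Substituting N_2 = 71 - 0.25N_1 into the first: N_1(1 - 1.8·0.25) = 140 - 1.8·71.
So N_1* = 12.2/0.55 = 22.2, and then N_2* = 71 - 0.25·22.2 = 65.5.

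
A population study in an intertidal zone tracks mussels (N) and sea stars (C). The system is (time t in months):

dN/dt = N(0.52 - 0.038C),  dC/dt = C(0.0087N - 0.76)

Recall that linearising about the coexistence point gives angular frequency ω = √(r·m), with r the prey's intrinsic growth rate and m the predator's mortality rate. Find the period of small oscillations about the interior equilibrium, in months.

Here r = 0.52 and m = 0.76, so r·m = 0.395.
ω = √0.395 = 0.629 per month, hence T = 2π/ω ≈ 9.99 months.

T ≈ 9.99 months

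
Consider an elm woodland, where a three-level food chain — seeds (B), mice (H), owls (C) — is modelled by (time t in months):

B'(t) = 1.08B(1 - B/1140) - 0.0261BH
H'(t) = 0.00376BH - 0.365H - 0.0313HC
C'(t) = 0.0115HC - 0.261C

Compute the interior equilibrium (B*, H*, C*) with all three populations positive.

B* ≈ 515, H* ≈ 22.7, C* ≈ 50.2

From dC/dt = 0: 0.0115H* = 0.261, so H* = 22.7.
From dB/dt = 0: 1.08(1 - B*/1140) = 0.0261·22.7, giving B* = 1140·(1 - 0.548) = 515.
From dH/dt = 0: 0.00376·515 - 0.365 = 0.0313C*, so C* = 1.57/0.0313 = 50.2.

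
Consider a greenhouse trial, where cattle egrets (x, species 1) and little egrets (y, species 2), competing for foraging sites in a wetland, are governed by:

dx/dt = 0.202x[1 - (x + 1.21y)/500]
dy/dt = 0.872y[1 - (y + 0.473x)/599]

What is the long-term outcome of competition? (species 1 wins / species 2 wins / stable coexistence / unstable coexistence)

Compare the nullcline intercepts: K1/α12 = 500/1.21 = 413 < K2 = 599; K2/α21 = 599/0.473 = 1270 > K1 = 500.
Since the inequalities point opposite ways, species 2 can invade but species 1 cannot.

species 2 excludes species 1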